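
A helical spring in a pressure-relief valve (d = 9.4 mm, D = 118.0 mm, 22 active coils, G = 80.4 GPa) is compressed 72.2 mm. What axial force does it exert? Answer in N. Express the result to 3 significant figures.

k = Gd⁴/(8D³N_a) = (80.4×10³)(9.4⁴)/(8·118.0³·22) = 2.1707 N/mm
F = k·δ = 2.1707 × 72.2 = 156.73 N

157 N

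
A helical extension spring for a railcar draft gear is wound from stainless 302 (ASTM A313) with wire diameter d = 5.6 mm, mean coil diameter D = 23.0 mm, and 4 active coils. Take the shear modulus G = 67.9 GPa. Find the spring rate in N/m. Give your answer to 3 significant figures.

k = Gd⁴/(8D³N_a) = (67.9×10³ × 5.6⁴) / (8 × 23.0³ × 4)
  = 6.67762e+07 / 389344 = 171.51 N/mm = 1.7151e+05 N/m

172000 N/m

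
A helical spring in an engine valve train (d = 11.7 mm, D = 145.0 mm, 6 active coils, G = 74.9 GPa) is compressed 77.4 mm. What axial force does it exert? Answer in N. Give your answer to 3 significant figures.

k = Gd⁴/(8D³N_a) = (74.9×10³)(11.7⁴)/(8·145.0³·6) = 9.5914 N/mm
F = k·δ = 9.5914 × 77.4 = 742.37 N

742 N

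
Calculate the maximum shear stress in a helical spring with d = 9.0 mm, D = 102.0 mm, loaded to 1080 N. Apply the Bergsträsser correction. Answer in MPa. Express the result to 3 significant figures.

430 MPa

Spring index C = D/d = 102.0/9.0 = 11.3333
K_B = (4C+2)/(4C−3) = 47.333/42.333 = 1.1181
τ₀ = 8FD/(πd³) = 8·1080·102.0/(π·9.0³) = 881280/2290.2 = 384.8 MPa
τ_max = K·τ₀ = 1.1181 × 384.8 = 430.25 MPa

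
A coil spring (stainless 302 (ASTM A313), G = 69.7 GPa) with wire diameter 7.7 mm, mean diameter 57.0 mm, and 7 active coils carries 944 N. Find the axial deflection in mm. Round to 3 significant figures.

40.0 mm

k = Gd⁴/(8D³N_a) = (69.7×10³)(7.7⁴)/(8·57.0³·7) = 23.626 N/mm
δ = F/k = 944 / 23.626 = 39.957 mm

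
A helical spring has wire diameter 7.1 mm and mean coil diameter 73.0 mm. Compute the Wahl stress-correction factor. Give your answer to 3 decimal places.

1.141

C = D/d = 73.0/7.1 = 10.2817
K_W = (4C−1)/(4C−4) + 0.615/C = 40.127/37.127 + 0.0598 = 1.1406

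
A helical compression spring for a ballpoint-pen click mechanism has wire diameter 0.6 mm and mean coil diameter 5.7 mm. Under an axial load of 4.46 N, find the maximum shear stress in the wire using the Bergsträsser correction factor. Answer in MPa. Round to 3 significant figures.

Spring index C = D/d = 5.7/0.6 = 9.5000
K_B = (4C+2)/(4C−3) = 40.000/35.000 = 1.1429
τ₀ = 8FD/(πd³) = 8·4.46·5.7/(π·0.6³) = 203.376/0.67858 = 299.71 MPa
τ_max = K·τ₀ = 1.1429 × 299.71 = 342.52 MPa

343 MPa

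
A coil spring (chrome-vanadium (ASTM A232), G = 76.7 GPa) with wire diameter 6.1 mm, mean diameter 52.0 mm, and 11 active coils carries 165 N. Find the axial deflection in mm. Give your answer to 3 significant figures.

19.2 mm

k = Gd⁴/(8D³N_a) = (76.7×10³)(6.1⁴)/(8·52.0³·11) = 8.5827 N/mm
δ = F/k = 165 / 8.5827 = 19.225 mm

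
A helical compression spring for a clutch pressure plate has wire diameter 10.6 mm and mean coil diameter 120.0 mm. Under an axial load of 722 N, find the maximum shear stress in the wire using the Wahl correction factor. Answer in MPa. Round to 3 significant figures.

209 MPa

Spring index C = D/d = 120.0/10.6 = 11.3208
K_W = (4C−1)/(4C−4) + 0.615/C = 44.283/41.283 + 0.0543 = 1.1270
τ₀ = 8FD/(πd³) = 8·722·120.0/(π·10.6³) = 693120/3741.7 = 185.24 MPa
τ_max = K·τ₀ = 1.1270 × 185.24 = 208.77 MPa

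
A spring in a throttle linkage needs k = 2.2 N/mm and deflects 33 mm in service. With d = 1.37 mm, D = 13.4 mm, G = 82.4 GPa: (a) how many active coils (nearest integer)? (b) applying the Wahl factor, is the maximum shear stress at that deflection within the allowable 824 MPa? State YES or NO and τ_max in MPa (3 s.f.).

(a) 7 coils; (b) NO, τ_max = 1080 MPa

N_a = Gd⁴/(8D³k) = (82.4×10³)(1.37⁴)/(8·13.4³·2.2) = 6.855 → N_a = 7
Actual rate k = Gd⁴/(8D³·7) = 2.1543 N/mm
Working load F = kδ = 2.1543·33 = 71.092 N
C = 13.4/1.37 = 9.7810; K_W = (4C−1)/(4C−4)+0.615/C = 1.1483
τ_max = K_W·8FD/(πd³) = 1.1483·943.42 = 1083.3 MPa
τ_max > 824 MPa → exceeds allowable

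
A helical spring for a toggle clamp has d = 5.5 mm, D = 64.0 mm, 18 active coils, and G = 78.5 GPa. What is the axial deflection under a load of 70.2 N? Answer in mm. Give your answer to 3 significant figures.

k = Gd⁴/(8D³N_a) = (78.5×10³)(5.5⁴)/(8·64.0³·18) = 1.9029 N/mm
δ = F/k = 70.2 / 1.9029 = 36.891 mm

36.9 mm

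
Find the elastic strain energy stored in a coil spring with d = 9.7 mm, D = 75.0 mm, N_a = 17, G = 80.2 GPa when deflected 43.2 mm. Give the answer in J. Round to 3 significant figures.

k = Gd⁴/(8D³N_a) = (80.2×10³)(9.7⁴)/(8·75.0³·17) = 12.375 N/mm
U = ½kδ² = 0.5 × 12.375 × 43.2² = 11547 N·mm = 11.547 J

11.5 J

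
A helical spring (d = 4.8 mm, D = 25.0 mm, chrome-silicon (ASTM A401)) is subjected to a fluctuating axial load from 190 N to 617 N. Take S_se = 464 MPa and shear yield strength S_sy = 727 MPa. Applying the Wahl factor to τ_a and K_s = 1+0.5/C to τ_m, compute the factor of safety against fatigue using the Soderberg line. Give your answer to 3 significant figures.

C = D/d = 25.0/4.8 = 5.2083; K_W = (4C−1)/(4C−4)+0.615/C = 1.2963; K_s = 1+0.5/C = 1.0960
F_a = (F_max−F_min)/2 = 213.5 N; F_m = (F_max+F_min)/2 = 403.5 N
τ_a = K_W·8F_aD/(πd³) = 1.2963 × 122.9 = 159.32 MPa
τ_m = K_s·8F_mD/(πd³) = 1.0960 × 232.27 = 254.57 MPa
Soderberg: 1/n_f = τ_a/S_se + τ_m/S_sy = 159.32/464 + 254.57/727 = 0.34335 + 0.35017 = 0.69352
n_f = 1/0.69352 = 1.442

1.44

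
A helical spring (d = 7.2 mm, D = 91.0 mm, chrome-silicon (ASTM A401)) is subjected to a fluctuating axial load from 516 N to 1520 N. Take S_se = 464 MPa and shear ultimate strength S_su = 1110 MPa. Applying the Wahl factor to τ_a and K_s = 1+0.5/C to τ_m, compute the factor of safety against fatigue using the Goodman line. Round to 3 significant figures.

C = D/d = 91.0/7.2 = 12.6389; K_W = (4C−1)/(4C−4)+0.615/C = 1.1131; K_s = 1+0.5/C = 1.0396
F_a = (F_max−F_min)/2 = 502 N; F_m = (F_max+F_min)/2 = 1018 N
τ_a = K_W·8F_aD/(πd³) = 1.1131 × 311.66 = 346.91 MPa
τ_m = K_s·8F_mD/(πd³) = 1.0396 × 632.02 = 657.02 MPa
Goodman: 1/n_f = τ_a/S_se + τ_m/S_su = 346.91/464 + 657.02/1110 = 0.74766 + 0.59191 = 1.3396
n_f = 1/1.3396 = 0.7465

0.747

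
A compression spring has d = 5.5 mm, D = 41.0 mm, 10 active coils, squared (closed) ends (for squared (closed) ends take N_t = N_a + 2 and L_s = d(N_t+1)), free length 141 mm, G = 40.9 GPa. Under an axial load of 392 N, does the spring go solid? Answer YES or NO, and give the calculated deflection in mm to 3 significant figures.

NO, δ = 57.8 mm

k = Gd⁴/(8D³N_a) = (40.9×10³)(5.5⁴)/(8·41.0³·10) = 6.7879 N/mm
N_t = 12; L_s = 5.5·13 = 71.5 mm; δ_solid = L₀ − L_s = 141 − 71.5 = 69.5 mm
δ = F/k = 392/6.7879 = 57.75 mm
δ < δ_solid → spring does not go solid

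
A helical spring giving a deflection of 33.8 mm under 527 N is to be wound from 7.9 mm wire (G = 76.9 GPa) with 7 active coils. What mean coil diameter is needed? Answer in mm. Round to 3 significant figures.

70.0 mm

Required rate k = F/δ = 527/33.8 = 15.592 N/mm
D = (Gd⁴/(8N_a·k))^(1/3) = (76.9×10³·7.9⁴/(8·7·15.592))^(1/3)
  = (343046)^(1/3) = 70.0032 mm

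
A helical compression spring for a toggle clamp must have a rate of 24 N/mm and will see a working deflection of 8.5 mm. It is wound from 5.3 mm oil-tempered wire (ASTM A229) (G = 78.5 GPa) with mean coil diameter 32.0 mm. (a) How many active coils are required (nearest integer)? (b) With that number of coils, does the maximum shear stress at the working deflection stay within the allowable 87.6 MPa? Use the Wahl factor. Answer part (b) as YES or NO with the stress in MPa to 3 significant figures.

N_a = Gd⁴/(8D³k) = (78.5×10³)(5.3⁴)/(8·32.0³·24) = 9.845 → N_a = 10
Actual rate k = Gd⁴/(8D³·10) = 23.628 N/mm
Working load F = kδ = 23.628·8.5 = 200.84 N
C = 32.0/5.3 = 6.0377; K_W = (4C−1)/(4C−4)+0.615/C = 1.2507
τ_max = K_W·8FD/(πd³) = 1.2507·109.93 = 137.49 MPa
τ_max > 87.6 MPa → exceeds allowable

(a) 10 coils; (b) NO, τ_max = 137 MPa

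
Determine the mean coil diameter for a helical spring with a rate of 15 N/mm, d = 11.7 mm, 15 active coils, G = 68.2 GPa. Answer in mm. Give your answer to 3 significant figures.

D = (Gd⁴/(8N_a·k))^(1/3) = (68.2×10³·11.7⁴/(8·15·15))^(1/3)
  = (709995)^(1/3) = 89.2110 mm

89.2 mm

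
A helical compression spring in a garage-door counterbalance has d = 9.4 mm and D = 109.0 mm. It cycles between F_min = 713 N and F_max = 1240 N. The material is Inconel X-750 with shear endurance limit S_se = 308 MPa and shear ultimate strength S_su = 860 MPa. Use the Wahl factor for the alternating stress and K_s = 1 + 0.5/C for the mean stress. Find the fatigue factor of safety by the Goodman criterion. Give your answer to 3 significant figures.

C = D/d = 109.0/9.4 = 11.5957; K_W = (4C−1)/(4C−4)+0.615/C = 1.1238; K_s = 1+0.5/C = 1.0431
F_a = (F_max−F_min)/2 = 263.5 N; F_m = (F_max+F_min)/2 = 976.5 N
τ_a = K_W·8F_aD/(πd³) = 1.1238 × 88.057 = 98.96 MPa
τ_m = K_s·8F_mD/(πd³) = 1.0431 × 326.33 = 340.4 MPa
Goodman: 1/n_f = τ_a/S_se + τ_m/S_su = 98.96/308 + 340.4/860 = 0.32130 + 0.39581 = 0.71711
n_f = 1/0.71711 = 1.394

1.39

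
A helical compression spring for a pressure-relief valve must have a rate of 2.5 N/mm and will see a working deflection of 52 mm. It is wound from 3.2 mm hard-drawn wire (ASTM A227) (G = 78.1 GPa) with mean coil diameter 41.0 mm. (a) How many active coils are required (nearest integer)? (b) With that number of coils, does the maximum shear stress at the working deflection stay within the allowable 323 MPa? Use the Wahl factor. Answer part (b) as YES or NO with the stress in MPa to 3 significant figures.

N_a = Gd⁴/(8D³k) = (78.1×10³)(3.2⁴)/(8·41.0³·2.5) = 5.941 → N_a = 6
Actual rate k = Gd⁴/(8D³·6) = 2.4755 N/mm
Working load F = kδ = 2.4755·52 = 128.72 N
C = 41.0/3.2 = 12.8125; K_W = (4C−1)/(4C−4)+0.615/C = 1.1115
τ_max = K_W·8FD/(πd³) = 1.1115·410.14 = 455.87 MPa
τ_max > 323 MPa → exceeds allowable

(a) 6 coils; (b) NO, τ_max = 456 MPa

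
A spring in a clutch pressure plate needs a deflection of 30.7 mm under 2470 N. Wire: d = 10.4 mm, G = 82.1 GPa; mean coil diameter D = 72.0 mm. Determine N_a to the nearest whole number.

Required rate k = F/δ = 2470/30.7 = 80.456 N/mm
N_a = Gd⁴/(8D³k) = (82.1×10³ × 10.4⁴)/(8 × 72.0³ × 80.456)
    = 9.60454e+08 / 2.4024e+08 = 3.998 → 4 coils

4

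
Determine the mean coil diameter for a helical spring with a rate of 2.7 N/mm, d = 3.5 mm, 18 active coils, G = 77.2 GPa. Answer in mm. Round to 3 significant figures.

31.0 mm

D = (Gd⁴/(8N_a·k))^(1/3) = (77.2×10³·3.5⁴/(8·18·2.7))^(1/3)
  = (29796.4)^(1/3) = 31.0019 mm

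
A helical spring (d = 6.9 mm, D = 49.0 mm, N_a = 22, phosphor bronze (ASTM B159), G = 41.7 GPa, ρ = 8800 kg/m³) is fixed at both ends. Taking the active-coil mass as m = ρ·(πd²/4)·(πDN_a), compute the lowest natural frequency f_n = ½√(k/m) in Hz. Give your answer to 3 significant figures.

k = Gd⁴/(8D³N_a) = (41.7×10³)(6.9⁴)/(8·49.0³·22) = 4.5649 N/mm = 4564.9 N/m
Wire length L = πDN_a = π·49.0·22 = 3386.6 mm
m = ρ·(πd²/4)·L = 8800 × 37.393×10⁻⁶ m² × 3.3866 m = 1.1144 kg
f_n = ½√(k/m) = 0.5·√(4564.9/1.1144) = 0.5·√(4096.3) = 32.001 Hz

32.0 Hz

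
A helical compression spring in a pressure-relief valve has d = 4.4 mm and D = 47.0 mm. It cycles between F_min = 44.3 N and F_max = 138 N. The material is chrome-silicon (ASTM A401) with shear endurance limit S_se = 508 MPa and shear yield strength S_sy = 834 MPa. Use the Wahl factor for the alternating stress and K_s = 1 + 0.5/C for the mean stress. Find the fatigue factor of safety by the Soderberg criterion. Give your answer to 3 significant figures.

3.25

C = D/d = 47.0/4.4 = 10.6818; K_W = (4C−1)/(4C−4)+0.615/C = 1.1350; K_s = 1+0.5/C = 1.0468
F_a = (F_max−F_min)/2 = 46.85 N; F_m = (F_max+F_min)/2 = 91.15 N
τ_a = K_W·8F_aD/(πd³) = 1.1350 × 65.825 = 74.714 MPa
τ_m = K_s·8F_mD/(πd³) = 1.0468 × 128.07 = 134.06 MPa
Soderberg: 1/n_f = τ_a/S_se + τ_m/S_sy = 74.714/508 + 134.06/834 = 0.14707 + 0.16075 = 0.30782
n_f = 1/0.30782 = 3.249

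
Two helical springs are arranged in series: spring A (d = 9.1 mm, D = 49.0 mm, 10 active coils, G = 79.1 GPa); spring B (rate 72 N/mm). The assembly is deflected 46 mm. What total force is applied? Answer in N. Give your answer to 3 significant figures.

k_A = Gd⁴/(8D³N_a) = (79.1×10³)(9.1⁴)/(8·49.0³·10) = 57.632 N/mm
Series: 1/k_eq = 1/57.632 + 1/72 = 0.03124; k_eq = 32.01 N/mm
F = k_eq·δ = 32.01·46 = 1472.5 N

1470 N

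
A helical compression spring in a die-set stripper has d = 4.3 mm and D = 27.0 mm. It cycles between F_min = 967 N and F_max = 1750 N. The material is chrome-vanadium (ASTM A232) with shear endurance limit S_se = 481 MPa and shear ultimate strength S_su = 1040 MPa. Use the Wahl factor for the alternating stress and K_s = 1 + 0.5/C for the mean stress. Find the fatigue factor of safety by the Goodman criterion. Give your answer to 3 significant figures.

C = D/d = 27.0/4.3 = 6.2791; K_W = (4C−1)/(4C−4)+0.615/C = 1.2400; K_s = 1+0.5/C = 1.0796
F_a = (F_max−F_min)/2 = 391.5 N; F_m = (F_max+F_min)/2 = 1358.5 N
τ_a = K_W·8F_aD/(πd³) = 1.2400 × 338.56 = 419.81 MPa
τ_m = K_s·8F_mD/(πd³) = 1.0796 × 1174.8 = 1268.3 MPa
Goodman: 1/n_f = τ_a/S_se + τ_m/S_su = 419.81/481 + 1268.3/1040 = 0.87279 + 1.21955 = 2.0923
n_f = 1/2.0923 = 0.4779

0.478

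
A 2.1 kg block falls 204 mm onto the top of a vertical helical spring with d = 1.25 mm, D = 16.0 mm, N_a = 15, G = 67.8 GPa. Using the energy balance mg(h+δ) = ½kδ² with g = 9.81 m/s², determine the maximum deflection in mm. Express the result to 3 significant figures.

k = Gd⁴/(8D³N_a) = (67.8×10³)(1.25⁴)/(8·16.0³·15) = 0.33677 N/mm
W = mg = 2.1 × 9.81 = 20.601 N
½kδ² − Wδ − Wh = 0 → δ = (W + √(W² + 2kWh))/k
δ = (20.601 + √(424.4 + 2830.59))/0.33677 = (20.601 + 57.053)/0.33677 = 230.59 mm

231 mm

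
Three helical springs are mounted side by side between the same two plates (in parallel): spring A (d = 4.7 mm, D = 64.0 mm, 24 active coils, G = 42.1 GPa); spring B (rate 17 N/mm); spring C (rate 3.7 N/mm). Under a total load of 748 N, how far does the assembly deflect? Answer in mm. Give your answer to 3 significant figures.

k_A = Gd⁴/(8D³N_a) = (42.1×10³)(4.7⁴)/(8·64.0³·24) = 0.40816 N/mm
Parallel: k_eq = 0.40816 + 17 + 3.7 = 21.108 N/mm
δ = F/k_eq = 748/21.108 = 35.437 mm

35.4 mm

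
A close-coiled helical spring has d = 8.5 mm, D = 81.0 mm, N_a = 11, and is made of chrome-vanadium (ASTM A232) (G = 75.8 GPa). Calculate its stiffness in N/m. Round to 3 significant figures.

8460 N/m

k = Gd⁴/(8D³N_a) = (75.8×10³ × 8.5⁴) / (8 × 81.0³ × 11)
  = 3.95681e+08 / 4.67668e+07 = 8.4607 N/mm = 8460.7 N/m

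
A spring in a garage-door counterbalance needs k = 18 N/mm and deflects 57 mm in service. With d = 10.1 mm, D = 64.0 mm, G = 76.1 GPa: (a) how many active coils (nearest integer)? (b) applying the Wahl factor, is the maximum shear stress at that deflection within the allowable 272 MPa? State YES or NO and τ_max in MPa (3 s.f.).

(a) 21 coils; (b) YES, τ_max = 201 MPa

N_a = Gd⁴/(8D³k) = (76.1×10³)(10.1⁴)/(8·64.0³·18) = 20.98 → N_a = 21
Actual rate k = Gd⁴/(8D³·21) = 17.981 N/mm
Working load F = kδ = 17.981·57 = 1024.9 N
C = 64.0/10.1 = 6.3366; K_W = (4C−1)/(4C−4)+0.615/C = 1.2376
τ_max = K_W·8FD/(πd³) = 1.2376·162.13 = 200.65 MPa
τ_max ≤ 272 MPa → acceptable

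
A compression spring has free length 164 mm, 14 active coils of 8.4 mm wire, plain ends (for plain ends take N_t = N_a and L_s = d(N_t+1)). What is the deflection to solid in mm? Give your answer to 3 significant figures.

N_t = 14; L_s = 8.4·15 = 126 mm
δ_solid = L₀ − L_s = 164 − 126 = 38 mm

38.0 mm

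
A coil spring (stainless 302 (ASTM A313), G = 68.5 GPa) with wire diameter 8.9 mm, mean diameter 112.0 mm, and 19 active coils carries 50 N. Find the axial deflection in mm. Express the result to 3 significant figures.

24.8 mm

k = Gd⁴/(8D³N_a) = (68.5×10³)(8.9⁴)/(8·112.0³·19) = 2.0126 N/mm
δ = F/k = 50 / 2.0126 = 24.844 mm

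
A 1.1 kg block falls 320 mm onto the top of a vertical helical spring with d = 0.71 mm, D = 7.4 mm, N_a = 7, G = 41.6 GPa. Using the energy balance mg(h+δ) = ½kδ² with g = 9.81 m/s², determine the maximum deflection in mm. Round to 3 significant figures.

k = Gd⁴/(8D³N_a) = (41.6×10³)(0.71⁴)/(8·7.4³·7) = 0.46585 N/mm
W = mg = 1.1 × 9.81 = 10.791 N
½kδ² − Wδ − Wh = 0 → δ = (W + √(W² + 2kWh))/k
δ = (10.791 + √(116.45 + 3217.25))/0.46585 = (10.791 + 57.738)/0.46585 = 147.11 mm

147 mm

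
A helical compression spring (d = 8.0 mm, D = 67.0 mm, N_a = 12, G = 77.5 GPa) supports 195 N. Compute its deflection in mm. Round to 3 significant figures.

17.7 mm

k = Gd⁴/(8D³N_a) = (77.5×10³)(8.0⁴)/(8·67.0³·12) = 10.994 N/mm
δ = F/k = 195 / 10.994 = 17.737 mm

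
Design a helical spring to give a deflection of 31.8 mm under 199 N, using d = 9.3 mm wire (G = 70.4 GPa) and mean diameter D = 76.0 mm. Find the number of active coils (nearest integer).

24

Required rate k = F/δ = 199/31.8 = 6.2579 N/mm
N_a = Gd⁴/(8D³k) = (70.4×10³ × 9.3⁴)/(8 × 76.0³ × 6.2579)
    = 5.26629e+08 / 2.19764e+07 = 23.96 → 24 coils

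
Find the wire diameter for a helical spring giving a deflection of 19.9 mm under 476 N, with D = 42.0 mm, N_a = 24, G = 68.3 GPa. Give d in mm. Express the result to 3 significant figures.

8.40 mm

Required rate k = F/δ = 476/19.9 = 23.92 N/mm
d = (8D³N_a·k / G)^(1/4) = (8·42.0³·24·23.92 / (68.3×10³))^0.25
  = (4981.8)^0.25 = 8.4013 mm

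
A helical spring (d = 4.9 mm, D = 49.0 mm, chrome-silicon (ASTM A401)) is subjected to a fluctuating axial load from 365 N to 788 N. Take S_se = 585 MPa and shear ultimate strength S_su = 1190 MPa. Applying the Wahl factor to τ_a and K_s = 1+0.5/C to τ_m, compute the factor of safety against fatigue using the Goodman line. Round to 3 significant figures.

C = D/d = 49.0/4.9 = 10.0000; K_W = (4C−1)/(4C−4)+0.615/C = 1.1448; K_s = 1+0.5/C = 1.0500
F_a = (F_max−F_min)/2 = 211.5 N; F_m = (F_max+F_min)/2 = 576.5 N
τ_a = K_W·8F_aD/(πd³) = 1.1448 × 224.32 = 256.8 MPa
τ_m = K_s·8F_mD/(πd³) = 1.0500 × 611.43 = 642 MPa
Goodman: 1/n_f = τ_a/S_se + τ_m/S_su = 256.8/585 + 642/1190 = 0.43898 + 0.53950 = 0.97848
n_f = 1/0.97848 = 1.022

1.02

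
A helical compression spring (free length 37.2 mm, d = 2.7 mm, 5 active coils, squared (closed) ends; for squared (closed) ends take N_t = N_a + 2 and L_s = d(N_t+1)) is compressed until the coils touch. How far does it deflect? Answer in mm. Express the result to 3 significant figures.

15.6 mm

N_t = 7; L_s = 2.7·8 = 21.6 mm
δ_solid = L₀ − L_s = 37.2 − 21.6 = 15.6 mm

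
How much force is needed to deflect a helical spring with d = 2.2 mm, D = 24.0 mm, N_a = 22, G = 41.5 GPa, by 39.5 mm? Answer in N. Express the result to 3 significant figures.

k = Gd⁴/(8D³N_a) = (41.5×10³)(2.2⁴)/(8·24.0³·22) = 0.39957 N/mm
F = k·δ = 0.39957 × 39.5 = 15.783 N

15.8 N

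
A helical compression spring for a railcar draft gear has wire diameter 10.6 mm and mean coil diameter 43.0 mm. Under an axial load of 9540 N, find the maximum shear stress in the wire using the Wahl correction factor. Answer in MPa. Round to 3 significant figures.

1230 MPa

Spring index C = D/d = 43.0/10.6 = 4.0566
K_W = (4C−1)/(4C−4) + 0.615/C = 15.226/12.226 + 0.1516 = 1.3970
τ₀ = 8FD/(πd³) = 8·9540·43.0/(π·10.6³) = 3.28176e+06/3741.7 = 877.08 MPa
τ_max = K·τ₀ = 1.3970 × 877.08 = 1225.3 MPa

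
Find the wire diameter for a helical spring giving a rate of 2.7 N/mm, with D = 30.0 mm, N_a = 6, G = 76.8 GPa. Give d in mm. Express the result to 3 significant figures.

d = (8D³N_a·k / G)^(1/4) = (8·30.0³·6·2.7 / (76.8×10³))^0.25
  = (45.562)^0.25 = 2.5981 mm

2.60 mm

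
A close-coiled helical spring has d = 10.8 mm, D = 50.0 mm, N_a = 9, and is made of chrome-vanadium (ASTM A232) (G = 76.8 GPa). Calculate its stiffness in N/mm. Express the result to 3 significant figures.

116 N/mm

k = Gd⁴/(8D³N_a) = (76.8×10³ × 10.8⁴) / (8 × 50.0³ × 9)
  = 1.04486e+09 / 9e+06 = 116.1 N/mm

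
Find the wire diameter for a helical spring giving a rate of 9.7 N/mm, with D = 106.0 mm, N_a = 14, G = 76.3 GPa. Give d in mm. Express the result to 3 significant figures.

d = (8D³N_a·k / G)^(1/4) = (8·106.0³·14·9.7 / (76.3×10³))^0.25
  = (16958)^0.25 = 11.4116 mm

11.4 mm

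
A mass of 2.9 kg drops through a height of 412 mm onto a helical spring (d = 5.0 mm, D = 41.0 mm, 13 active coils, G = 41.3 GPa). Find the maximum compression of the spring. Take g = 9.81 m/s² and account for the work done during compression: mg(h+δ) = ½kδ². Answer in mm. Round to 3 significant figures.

k = Gd⁴/(8D³N_a) = (41.3×10³)(5.0⁴)/(8·41.0³·13) = 3.6012 N/mm
W = mg = 2.9 × 9.81 = 28.449 N
½kδ² − Wδ − Wh = 0 → δ = (W + √(W² + 2kWh))/k
δ = (28.449 + √(809.35 + 84418.8))/3.6012 = (28.449 + 291.94)/3.6012 = 88.967 mm

89.0 mm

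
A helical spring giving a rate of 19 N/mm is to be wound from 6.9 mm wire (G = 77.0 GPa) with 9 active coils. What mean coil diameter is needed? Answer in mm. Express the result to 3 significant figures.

50.3 mm

D = (Gd⁴/(8N_a·k))^(1/3) = (77.0×10³·6.9⁴/(8·9·19))^(1/3)
  = (127585)^(1/3) = 50.3424 mm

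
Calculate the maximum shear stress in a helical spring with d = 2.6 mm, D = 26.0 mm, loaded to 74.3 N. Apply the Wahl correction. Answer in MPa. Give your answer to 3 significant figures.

320 MPa

Spring index C = D/d = 26.0/2.6 = 10.0000
K_W = (4C−1)/(4C−4) + 0.615/C = 39.000/36.000 + 0.0615 = 1.1448
τ₀ = 8FD/(πd³) = 8·74.3·26.0/(π·2.6³) = 15454.4/55.217 = 279.89 MPa
τ_max = K·τ₀ = 1.1448 × 279.89 = 320.42 MPa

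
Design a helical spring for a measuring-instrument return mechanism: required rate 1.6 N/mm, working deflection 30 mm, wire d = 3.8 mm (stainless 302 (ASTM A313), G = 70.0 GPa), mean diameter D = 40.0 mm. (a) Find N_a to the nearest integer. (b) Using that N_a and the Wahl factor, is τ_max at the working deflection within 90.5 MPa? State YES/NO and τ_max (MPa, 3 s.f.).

(a) 18 coils; (b) NO, τ_max = 100 MPa

N_a = Gd⁴/(8D³k) = (70.0×10³)(3.8⁴)/(8·40.0³·1.6) = 17.82 → N_a = 18
Actual rate k = Gd⁴/(8D³·18) = 1.5838 N/mm
Working load F = kδ = 1.5838·30 = 47.513 N
C = 40.0/3.8 = 10.5263; K_W = (4C−1)/(4C−4)+0.615/C = 1.1372
τ_max = K_W·8FD/(πd³) = 1.1372·88.198 = 100.3 MPa
τ_max > 90.5 MPa → exceeds allowable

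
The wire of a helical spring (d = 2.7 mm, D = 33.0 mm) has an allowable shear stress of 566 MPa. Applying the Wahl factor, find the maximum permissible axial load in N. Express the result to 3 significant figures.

C = D/d = 33.0/2.7 = 12.2222
K_W = (4C−1)/(4C−4) + 0.615/C = 47.889/44.889 + 0.0503 = 1.1171
τ_max = K·8FD/(πd³) → F_max = τ_allow·πd³/(8DK)
F_max = 566·π·2.7³/(8·33.0·1.1171) = 34999/294.93 = 118.67 N

119 N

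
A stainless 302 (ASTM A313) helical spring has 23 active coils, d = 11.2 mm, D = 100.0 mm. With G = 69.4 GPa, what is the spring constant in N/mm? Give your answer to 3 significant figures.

k = Gd⁴/(8D³N_a) = (69.4×10³ × 11.2⁴) / (8 × 100.0³ × 23)
  = 1.09202e+09 / 1.84e+08 = 5.9349 N/mm

5.93 N/mm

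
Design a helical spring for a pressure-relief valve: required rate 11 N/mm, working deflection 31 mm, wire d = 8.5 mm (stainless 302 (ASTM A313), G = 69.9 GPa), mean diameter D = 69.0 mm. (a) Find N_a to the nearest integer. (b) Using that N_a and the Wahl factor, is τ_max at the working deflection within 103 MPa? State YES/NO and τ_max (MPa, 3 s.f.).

N_a = Gd⁴/(8D³k) = (69.9×10³)(8.5⁴)/(8·69.0³·11) = 12.62 → N_a = 13
Actual rate k = Gd⁴/(8D³·13) = 10.68 N/mm
Working load F = kδ = 10.68·31 = 331.08 N
C = 69.0/8.5 = 8.1176; K_W = (4C−1)/(4C−4)+0.615/C = 1.1811
τ_max = K_W·8FD/(πd³) = 1.1811·94.725 = 111.88 MPa
τ_max > 103 MPa → exceeds allowable

(a) 13 coils; (b) NO, τ_max = 112 MPa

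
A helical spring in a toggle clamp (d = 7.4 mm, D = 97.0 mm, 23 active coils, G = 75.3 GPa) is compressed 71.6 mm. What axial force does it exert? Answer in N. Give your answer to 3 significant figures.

96.3 N

k = Gd⁴/(8D³N_a) = (75.3×10³)(7.4⁴)/(8·97.0³·23) = 1.3446 N/mm
F = k·δ = 1.3446 × 71.6 = 96.272 N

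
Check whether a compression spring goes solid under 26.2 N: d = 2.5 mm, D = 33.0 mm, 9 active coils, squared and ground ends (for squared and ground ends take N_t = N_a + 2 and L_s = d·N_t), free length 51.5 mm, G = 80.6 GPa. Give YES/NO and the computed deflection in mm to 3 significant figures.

k = Gd⁴/(8D³N_a) = (80.6×10³)(2.5⁴)/(8·33.0³·9) = 1.2168 N/mm
N_t = 11; L_s = 2.5·11 = 27.5 mm; δ_solid = L₀ − L_s = 51.5 − 27.5 = 24 mm
δ = F/k = 26.2/1.2168 = 21.532 mm
δ < δ_solid → spring does not go solid

NO, δ = 21.5 mm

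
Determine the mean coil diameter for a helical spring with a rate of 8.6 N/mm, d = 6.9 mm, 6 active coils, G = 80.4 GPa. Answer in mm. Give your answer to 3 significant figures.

D = (Gd⁴/(8N_a·k))^(1/3) = (80.4×10³·6.9⁴/(8·6·8.6))^(1/3)
  = (441482)^(1/3) = 76.1443 mm

76.1 mm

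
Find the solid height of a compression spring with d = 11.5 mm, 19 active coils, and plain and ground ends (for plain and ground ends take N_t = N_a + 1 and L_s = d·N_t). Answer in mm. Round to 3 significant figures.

230 mm

plain and ground ends: N_t = N_a + 1 = 19 + 1 = 20
L_s = d·N_t = 11.5 × 20 = 230 mm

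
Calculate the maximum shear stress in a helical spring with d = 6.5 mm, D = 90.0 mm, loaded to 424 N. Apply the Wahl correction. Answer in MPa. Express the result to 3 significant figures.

Spring index C = D/d = 90.0/6.5 = 13.8462
K_W = (4C−1)/(4C−4) + 0.615/C = 54.385/51.385 + 0.0444 = 1.1028
τ₀ = 8FD/(πd³) = 8·424·90.0/(π·6.5³) = 305280/862.76 = 353.84 MPa
τ_max = K·τ₀ = 1.1028 × 353.84 = 390.22 MPa

390 MPa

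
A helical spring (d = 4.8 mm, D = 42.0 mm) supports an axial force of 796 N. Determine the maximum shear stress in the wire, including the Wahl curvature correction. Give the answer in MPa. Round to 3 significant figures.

Spring index C = D/d = 42.0/4.8 = 8.7500
K_W = (4C−1)/(4C−4) + 0.615/C = 34.000/31.000 + 0.0703 = 1.1671
τ₀ = 8FD/(πd³) = 8·796·42.0/(π·4.8³) = 267456/347.44 = 769.8 MPa
τ_max = K·τ₀ = 1.1671 × 769.8 = 898.4 MPa

898 MPa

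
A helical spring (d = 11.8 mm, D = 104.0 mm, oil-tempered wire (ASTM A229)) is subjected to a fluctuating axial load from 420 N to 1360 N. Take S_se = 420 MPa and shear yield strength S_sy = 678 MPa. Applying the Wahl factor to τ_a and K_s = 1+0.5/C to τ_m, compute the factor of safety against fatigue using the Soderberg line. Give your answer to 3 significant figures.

C = D/d = 104.0/11.8 = 8.8136; K_W = (4C−1)/(4C−4)+0.615/C = 1.1658; K_s = 1+0.5/C = 1.0567
F_a = (F_max−F_min)/2 = 470 N; F_m = (F_max+F_min)/2 = 890 N
τ_a = K_W·8F_aD/(πd³) = 1.1658 × 75.757 = 88.315 MPa
τ_m = K_s·8F_mD/(πd³) = 1.0567 × 143.46 = 151.59 MPa
Soderberg: 1/n_f = τ_a/S_se + τ_m/S_sy = 88.315/420 + 151.59/678 = 0.21027 + 0.22359 = 0.43386
n_f = 1/0.43386 = 2.305

2.30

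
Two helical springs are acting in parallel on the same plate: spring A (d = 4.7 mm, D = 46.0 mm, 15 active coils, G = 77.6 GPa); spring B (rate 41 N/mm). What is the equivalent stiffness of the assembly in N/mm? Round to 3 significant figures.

44.2 N/mm

k_A = Gd⁴/(8D³N_a) = (77.6×10³)(4.7⁴)/(8·46.0³·15) = 3.2419 N/mm
Parallel: k_eq = 3.2419 + 41 = 44.242 N/mm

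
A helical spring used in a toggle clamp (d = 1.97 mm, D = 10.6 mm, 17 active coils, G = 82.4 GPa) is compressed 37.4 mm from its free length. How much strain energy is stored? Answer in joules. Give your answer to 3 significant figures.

5.36 J

k = Gd⁴/(8D³N_a) = (82.4×10³)(1.97⁴)/(8·10.6³·17) = 7.6619 N/mm
U = ½kδ² = 0.5 × 7.6619 × 37.4² = 5358.6 N·mm = 5.3586 J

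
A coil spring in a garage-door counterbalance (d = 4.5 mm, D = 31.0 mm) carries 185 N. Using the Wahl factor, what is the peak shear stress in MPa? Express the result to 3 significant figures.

Spring index C = D/d = 31.0/4.5 = 6.8889
K_W = (4C−1)/(4C−4) + 0.615/C = 26.556/23.556 + 0.0893 = 1.2166
τ₀ = 8FD/(πd³) = 8·185·31.0/(π·4.5³) = 45880/286.28 = 160.26 MPa
τ_max = K·τ₀ = 1.2166 × 160.26 = 194.98 MPa

195 MPa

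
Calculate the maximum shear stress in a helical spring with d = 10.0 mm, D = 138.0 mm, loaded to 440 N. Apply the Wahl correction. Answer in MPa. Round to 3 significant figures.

Spring index C = D/d = 138.0/10.0 = 13.8000
K_W = (4C−1)/(4C−4) + 0.615/C = 54.200/51.200 + 0.0446 = 1.1032
τ₀ = 8FD/(πd³) = 8·440·138.0/(π·10.0³) = 485760/3141.6 = 154.62 MPa
τ_max = K·τ₀ = 1.1032 × 154.62 = 170.57 MPa

171 MPa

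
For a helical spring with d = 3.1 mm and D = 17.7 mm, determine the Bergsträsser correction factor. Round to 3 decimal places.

1.252

C = D/d = 17.7/3.1 = 5.7097
K_B = (4C+2)/(4C−3) = 24.839/19.839 = 1.2520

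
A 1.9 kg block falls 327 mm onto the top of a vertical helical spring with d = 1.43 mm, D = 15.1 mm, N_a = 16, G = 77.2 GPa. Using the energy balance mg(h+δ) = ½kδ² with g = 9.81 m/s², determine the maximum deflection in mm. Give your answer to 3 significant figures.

157 mm

k = Gd⁴/(8D³N_a) = (77.2×10³)(1.43⁴)/(8·15.1³·16) = 0.73252 N/mm
W = mg = 1.9 × 9.81 = 18.639 N
½kδ² − Wδ − Wh = 0 → δ = (W + √(W² + 2kWh))/k
δ = (18.639 + √(347.41 + 8929.37))/0.73252 = (18.639 + 96.316)/0.73252 = 156.93 mm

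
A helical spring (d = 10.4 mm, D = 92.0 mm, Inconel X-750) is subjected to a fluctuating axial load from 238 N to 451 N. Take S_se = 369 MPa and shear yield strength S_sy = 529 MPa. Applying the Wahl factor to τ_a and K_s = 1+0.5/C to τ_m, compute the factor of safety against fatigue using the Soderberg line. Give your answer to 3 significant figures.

C = D/d = 92.0/10.4 = 8.8462; K_W = (4C−1)/(4C−4)+0.615/C = 1.1651; K_s = 1+0.5/C = 1.0565
F_a = (F_max−F_min)/2 = 106.5 N; F_m = (F_max+F_min)/2 = 344.5 N
τ_a = K_W·8F_aD/(πd³) = 1.1651 × 22.181 = 25.843 MPa
τ_m = K_s·8F_mD/(πd³) = 1.0565 × 71.749 = 75.805 MPa
Soderberg: 1/n_f = τ_a/S_se + τ_m/S_sy = 25.843/369 + 75.805/529 = 0.07004 + 0.14330 = 0.21333
n_f = 1/0.21333 = 4.687

4.69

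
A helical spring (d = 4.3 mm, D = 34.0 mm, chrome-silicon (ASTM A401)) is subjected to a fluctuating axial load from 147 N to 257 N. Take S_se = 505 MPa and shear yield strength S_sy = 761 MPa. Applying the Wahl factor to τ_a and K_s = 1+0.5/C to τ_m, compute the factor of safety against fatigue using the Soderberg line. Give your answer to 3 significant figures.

C = D/d = 34.0/4.3 = 7.9070; K_W = (4C−1)/(4C−4)+0.615/C = 1.1864; K_s = 1+0.5/C = 1.0632
F_a = (F_max−F_min)/2 = 55 N; F_m = (F_max+F_min)/2 = 202 N
τ_a = K_W·8F_aD/(πd³) = 1.1864 × 59.893 = 71.055 MPa
τ_m = K_s·8F_mD/(πd³) = 1.0632 × 219.97 = 233.88 MPa
Soderberg: 1/n_f = τ_a/S_se + τ_m/S_sy = 71.055/505 + 233.88/761 = 0.14070 + 0.30733 = 0.44804
n_f = 1/0.44804 = 2.232

2.23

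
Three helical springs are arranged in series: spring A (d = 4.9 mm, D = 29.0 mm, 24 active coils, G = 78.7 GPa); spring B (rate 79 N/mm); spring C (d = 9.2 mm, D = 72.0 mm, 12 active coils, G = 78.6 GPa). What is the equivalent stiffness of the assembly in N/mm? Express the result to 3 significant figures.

5.57 N/mm

k_A = Gd⁴/(8D³N_a) = (78.7×10³)(4.9⁴)/(8·29.0³·24) = 9.6887 N/mm
k_C = Gd⁴/(8D³N_a) = (78.6×10³)(9.2⁴)/(8·72.0³·12) = 15.715 N/mm
Series: 1/k_eq = 1/9.6887 + 1/79 + 1/15.715 = 0.17951; k_eq = 5.5708 N/mm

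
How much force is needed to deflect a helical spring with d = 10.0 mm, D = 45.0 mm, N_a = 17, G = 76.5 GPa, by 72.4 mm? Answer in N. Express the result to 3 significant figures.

4470 N

k = Gd⁴/(8D³N_a) = (76.5×10³)(10.0⁴)/(8·45.0³·17) = 61.728 N/mm
F = k·δ = 61.728 × 72.4 = 4469.1 N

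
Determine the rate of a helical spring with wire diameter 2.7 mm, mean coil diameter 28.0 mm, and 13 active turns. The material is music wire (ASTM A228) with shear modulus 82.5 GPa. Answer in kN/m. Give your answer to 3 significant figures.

1.92 kN/m

k = Gd⁴/(8D³N_a) = (82.5×10³ × 2.7⁴) / (8 × 28.0³ × 13)
  = 4.38439e+06 / 2.28301e+06 = 1.9204 N/mm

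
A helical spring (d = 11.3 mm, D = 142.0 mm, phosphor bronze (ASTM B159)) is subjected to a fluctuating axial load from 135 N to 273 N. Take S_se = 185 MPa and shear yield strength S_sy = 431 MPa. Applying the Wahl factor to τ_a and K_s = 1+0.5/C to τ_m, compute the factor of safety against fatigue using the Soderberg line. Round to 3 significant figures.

C = D/d = 142.0/11.3 = 12.5664; K_W = (4C−1)/(4C−4)+0.615/C = 1.1138; K_s = 1+0.5/C = 1.0398
F_a = (F_max−F_min)/2 = 69 N; F_m = (F_max+F_min)/2 = 204 N
τ_a = K_W·8F_aD/(πd³) = 1.1138 × 17.292 = 19.259 MPa
τ_m = K_s·8F_mD/(πd³) = 1.0398 × 51.124 = 53.158 MPa
Soderberg: 1/n_f = τ_a/S_se + τ_m/S_sy = 19.259/185 + 53.158/431 = 0.10410 + 0.12334 = 0.22744
n_f = 1/0.22744 = 4.397

4.40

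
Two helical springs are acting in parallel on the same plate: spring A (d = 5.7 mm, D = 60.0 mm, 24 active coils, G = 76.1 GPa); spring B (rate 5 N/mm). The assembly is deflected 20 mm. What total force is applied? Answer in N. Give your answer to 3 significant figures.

k_A = Gd⁴/(8D³N_a) = (76.1×10³)(5.7⁴)/(8·60.0³·24) = 1.937 N/mm
Parallel: k_eq = 1.937 + 5 = 6.937 N/mm
F = k_eq·δ = 6.937·20 = 138.74 N

139 N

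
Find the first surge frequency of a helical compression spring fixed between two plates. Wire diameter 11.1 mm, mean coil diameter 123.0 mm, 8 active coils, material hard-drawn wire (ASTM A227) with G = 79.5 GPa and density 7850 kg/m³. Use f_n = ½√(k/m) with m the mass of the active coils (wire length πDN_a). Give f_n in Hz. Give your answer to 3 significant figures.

32.8 Hz

k = Gd⁴/(8D³N_a) = (79.5×10³)(11.1⁴)/(8·123.0³·8) = 10.134 N/mm = 10134 N/m
Wire length L = πDN_a = π·123.0·8 = 3091.3 mm
m = ρ·(πd²/4)·L = 7850 × 96.769×10⁻⁶ m² × 3.0913 m = 2.3483 kg
f_n = ½√(k/m) = 0.5·√(10134/2.3483) = 0.5·√(4315.3) = 32.846 Hz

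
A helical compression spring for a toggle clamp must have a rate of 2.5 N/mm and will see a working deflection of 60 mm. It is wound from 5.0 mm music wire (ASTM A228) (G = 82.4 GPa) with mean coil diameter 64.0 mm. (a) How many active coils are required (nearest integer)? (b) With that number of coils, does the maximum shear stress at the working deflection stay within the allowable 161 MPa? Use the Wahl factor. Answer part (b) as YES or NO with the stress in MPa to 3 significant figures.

N_a = Gd⁴/(8D³k) = (82.4×10³)(5.0⁴)/(8·64.0³·2.5) = 9.823 → N_a = 10
Actual rate k = Gd⁴/(8D³·10) = 2.4557 N/mm
Working load F = kδ = 2.4557·60 = 147.34 N
C = 64.0/5.0 = 12.8000; K_W = (4C−1)/(4C−4)+0.615/C = 1.1116
τ_max = K_W·8FD/(πd³) = 1.1116·192.1 = 213.55 MPa
τ_max > 161 MPa → exceeds allowable

(a) 10 coils; (b) NO, τ_max = 214 MPa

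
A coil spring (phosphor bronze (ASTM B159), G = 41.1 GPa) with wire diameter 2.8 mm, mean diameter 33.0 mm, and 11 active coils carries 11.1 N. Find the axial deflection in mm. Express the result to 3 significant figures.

13.9 mm

k = Gd⁴/(8D³N_a) = (41.1×10³)(2.8⁴)/(8·33.0³·11) = 0.79882 N/mm
δ = F/k = 11.1 / 0.79882 = 13.895 mm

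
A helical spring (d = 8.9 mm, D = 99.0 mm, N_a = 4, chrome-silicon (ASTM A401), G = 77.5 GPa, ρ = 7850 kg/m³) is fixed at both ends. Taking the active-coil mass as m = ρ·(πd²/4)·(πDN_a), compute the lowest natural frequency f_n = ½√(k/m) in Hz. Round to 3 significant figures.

k = Gd⁴/(8D³N_a) = (77.5×10³)(8.9⁴)/(8·99.0³·4) = 15.661 N/mm = 15661 N/m
Wire length L = πDN_a = π·99.0·4 = 1244.1 mm
m = ρ·(πd²/4)·L = 7850 × 62.211×10⁻⁶ m² × 1.2441 m = 0.60755 kg
f_n = ½√(k/m) = 0.5·√(15661/0.60755) = 0.5·√(25776) = 80.275 Hz

80.3 Hz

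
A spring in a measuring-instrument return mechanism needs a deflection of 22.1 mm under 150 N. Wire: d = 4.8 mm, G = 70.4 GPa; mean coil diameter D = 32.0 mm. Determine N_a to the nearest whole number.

21

Required rate k = F/δ = 150/22.1 = 6.7873 N/mm
N_a = Gd⁴/(8D³k) = (70.4×10³ × 4.8⁴)/(8 × 32.0³ × 6.7873)
    = 3.73712e+07 / 1.77926e+06 = 21 → 21 coils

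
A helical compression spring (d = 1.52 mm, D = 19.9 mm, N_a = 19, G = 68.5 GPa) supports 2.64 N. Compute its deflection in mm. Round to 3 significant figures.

k = Gd⁴/(8D³N_a) = (68.5×10³)(1.52⁴)/(8·19.9³·19) = 0.30525 N/mm
δ = F/k = 2.64 / 0.30525 = 8.6485 mm

8.65 mm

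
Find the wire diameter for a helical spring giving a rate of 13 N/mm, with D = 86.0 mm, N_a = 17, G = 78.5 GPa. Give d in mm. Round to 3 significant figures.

10.9 mm

d = (8D³N_a·k / G)^(1/4) = (8·86.0³·17·13 / (78.5×10³))^0.25
  = (14325)^0.25 = 10.9402 mm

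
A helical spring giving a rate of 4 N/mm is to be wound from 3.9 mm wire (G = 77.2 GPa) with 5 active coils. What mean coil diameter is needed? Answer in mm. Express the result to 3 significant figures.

D = (Gd⁴/(8N_a·k))^(1/3) = (77.2×10³·3.9⁴/(8·5·4))^(1/3)
  = (111624)^(1/3) = 48.1488 mm

48.1 mm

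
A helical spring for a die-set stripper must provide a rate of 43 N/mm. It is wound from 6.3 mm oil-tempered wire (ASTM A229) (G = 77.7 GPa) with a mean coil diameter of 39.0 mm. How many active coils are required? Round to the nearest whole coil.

N_a = Gd⁴/(8D³k) = (77.7×10³ × 6.3⁴)/(8 × 39.0³ × 43)
    = 1.22401e+08 / 2.04057e+07 = 5.998 → 6 coils

6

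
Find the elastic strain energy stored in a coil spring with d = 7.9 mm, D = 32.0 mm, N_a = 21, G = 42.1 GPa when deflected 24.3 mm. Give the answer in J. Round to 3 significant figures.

8.79 J

k = Gd⁴/(8D³N_a) = (42.1×10³)(7.9⁴)/(8·32.0³·21) = 29.787 N/mm
U = ½kδ² = 0.5 × 29.787 × 24.3² = 8794.6 N·mm = 8.7946 J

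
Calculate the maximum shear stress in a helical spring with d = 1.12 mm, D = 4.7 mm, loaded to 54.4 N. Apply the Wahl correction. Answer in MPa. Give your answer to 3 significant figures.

640 MPa

Spring index C = D/d = 4.7/1.12 = 4.1964
K_W = (4C−1)/(4C−4) + 0.615/C = 15.786/12.786 + 0.1466 = 1.3812
τ₀ = 8FD/(πd³) = 8·54.4·4.7/(π·1.12³) = 2045.44/4.4137 = 463.43 MPa
τ_max = K·τ₀ = 1.3812 × 463.43 = 640.08 MPa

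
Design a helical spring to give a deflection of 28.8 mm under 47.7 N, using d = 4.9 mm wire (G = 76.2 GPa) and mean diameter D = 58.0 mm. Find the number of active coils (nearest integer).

Required rate k = F/δ = 47.7/28.8 = 1.6562 N/mm
N_a = Gd⁴/(8D³k) = (76.2×10³ × 4.9⁴)/(8 × 58.0³ × 1.6562)
    = 4.39278e+07 / 2.58523e+06 = 16.99 → 17 coils

17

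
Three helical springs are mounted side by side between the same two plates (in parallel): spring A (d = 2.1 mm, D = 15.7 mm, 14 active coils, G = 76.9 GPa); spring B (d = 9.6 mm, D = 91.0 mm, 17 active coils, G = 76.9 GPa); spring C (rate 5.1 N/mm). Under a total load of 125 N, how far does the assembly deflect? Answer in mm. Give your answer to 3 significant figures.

8.38 mm

k_A = Gd⁴/(8D³N_a) = (76.9×10³)(2.1⁴)/(8·15.7³·14) = 3.4505 N/mm
k_B = Gd⁴/(8D³N_a) = (76.9×10³)(9.6⁴)/(8·91.0³·17) = 6.3731 N/mm
Parallel: k_eq = 3.4505 + 6.3731 + 5.1 = 14.924 N/mm
δ = F/k_eq = 125/14.924 = 8.376 mm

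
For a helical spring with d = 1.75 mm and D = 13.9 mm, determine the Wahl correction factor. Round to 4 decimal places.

C = D/d = 13.9/1.75 = 7.9429
K_W = (4C−1)/(4C−4) + 0.615/C = 30.771/27.771 + 0.0774 = 1.1855

1.1855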